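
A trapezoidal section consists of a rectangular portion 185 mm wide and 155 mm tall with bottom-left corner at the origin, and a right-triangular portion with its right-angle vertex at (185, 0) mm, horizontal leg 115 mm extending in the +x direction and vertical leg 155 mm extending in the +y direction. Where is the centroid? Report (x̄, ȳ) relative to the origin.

rectangular portion: A = 185 × 155 = 28675.00, centroid at (92.50, 77.50).
triangular portion: A = ½·115·155 = 8912.50, centroid at (223.33, 51.67).
ΣA = 37587.50 mm²
ΣAx̄ = (28675.00)(92.50) + (8912.50)(223.33) = 4642895.83 mm³
ΣAȳ = (28675.00)(77.50) + (8912.50)(51.67) = 2682791.67 mm³
x̄ = 4642895.83 / 37587.50 = 123.52 mm
ȳ = 2682791.67 / 37587.50 = 71.37 mm

x̄ = 123.52 mm, ȳ = 71.37 mm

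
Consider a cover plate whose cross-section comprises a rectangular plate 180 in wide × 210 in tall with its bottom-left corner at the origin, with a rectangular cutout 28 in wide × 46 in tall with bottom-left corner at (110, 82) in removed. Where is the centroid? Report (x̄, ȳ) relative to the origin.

Part | A | x̄ᵢ | ȳᵢ | A·x̄ᵢ | A·ȳᵢ
plate | 37800.00 | 90.00 | 105.00 | 3402000.00 | 3969000.00
hole | -1288.00 | 124.00 | 105.00 | -159712.00 | -135240.00
Σ | 36512.00 |  |  | 3242288.00 | 3833760.00
x̄ = 3242288.00 / 36512.00 = 88.80 in
ȳ = 3833760.00 / 36512.00 = 105.00 in

x̄ = 88.80 in, ȳ = 105.00 in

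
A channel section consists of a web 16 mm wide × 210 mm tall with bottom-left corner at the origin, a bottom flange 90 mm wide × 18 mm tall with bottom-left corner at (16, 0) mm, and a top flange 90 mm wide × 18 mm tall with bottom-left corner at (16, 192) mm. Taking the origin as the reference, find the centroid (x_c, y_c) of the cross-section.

web: A = 16 × 210 = 3360.00, centroid at (8.00, 105.00).
bottom flange: A = 90 × 18 = 1620.00, centroid at (61.00, 9.00).
top flange: A = 90 × 18 = 1620.00, centroid at (61.00, 201.00).
ΣA = 6600.00 mm², ΣAx_c = 224520.00 mm³, ΣAy_c = 693000.00 mm³.
x_c = 224520.00/6600.00 = 34.02 mm; y_c = 693000.00/6600.00 = 105.00 mm.

x_c = 34.02 mm, y_c = 105.00 mm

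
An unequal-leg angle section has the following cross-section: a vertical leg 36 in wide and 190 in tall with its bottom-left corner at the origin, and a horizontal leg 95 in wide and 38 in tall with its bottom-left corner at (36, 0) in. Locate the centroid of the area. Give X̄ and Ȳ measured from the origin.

vertical leg: A = 36 × 190 = 6840.00, centroid at (18.00, 95.00).
horizontal leg: A = 95 × 38 = 3610.00, centroid at (83.50, 19.00).
ΣA = 10450.00 in²
ΣAX̄ = (6840.00)(18.00) + (3610.00)(83.50) = 424555.00 in³
ΣAȲ = (6840.00)(95.00) + (3610.00)(19.00) = 718390.00 in³
X̄ = 424555.00 / 10450.00 = 40.63 in
Ȳ = 718390.00 / 10450.00 = 68.75 in

X̄ = 40.63 in, Ȳ = 68.75 in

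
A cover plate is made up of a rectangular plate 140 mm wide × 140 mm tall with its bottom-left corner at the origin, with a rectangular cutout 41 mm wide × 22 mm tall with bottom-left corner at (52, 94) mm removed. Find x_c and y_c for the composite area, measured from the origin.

plate: A = 140 × 140 = 19600.00, centroid at (70.00, 70.00).
hole: A = −(41 × 22) = -902.00, centroid at (72.50, 105.00).
ΣA = 18698.00 mm², ΣAx_c = 1306605.00 mm³, ΣAy_c = 1277290.00 mm³.
x_c = 1306605.00/18698.00 = 69.88 mm; y_c = 1277290.00/18698.00 = 68.31 mm.

x_c = 69.88 mm, y_c = 68.31 mm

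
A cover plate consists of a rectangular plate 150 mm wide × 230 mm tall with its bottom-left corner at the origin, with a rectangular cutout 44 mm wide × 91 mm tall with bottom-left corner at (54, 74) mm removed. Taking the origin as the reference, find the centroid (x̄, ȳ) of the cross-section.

x̄ = 74.87 mm, ȳ = 114.41 mm

Part | A | x̄ᵢ | ȳᵢ | A·x̄ᵢ | A·ȳᵢ
plate | 34500.00 | 75.00 | 115.00 | 2587500.00 | 3967500.00
hole | -4004.00 | 76.00 | 119.50 | -304304.00 | -478478.00
Σ | 30496.00 |  |  | 2283196.00 | 3489022.00
x̄ = 2283196.00 / 30496.00 = 74.87 mm
ȳ = 3489022.00 / 30496.00 = 114.41 mm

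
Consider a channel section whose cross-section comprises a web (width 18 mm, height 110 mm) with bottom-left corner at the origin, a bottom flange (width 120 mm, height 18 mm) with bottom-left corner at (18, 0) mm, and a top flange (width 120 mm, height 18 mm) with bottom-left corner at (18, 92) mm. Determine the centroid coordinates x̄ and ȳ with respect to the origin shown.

Part | A | x̄ᵢ | ȳᵢ | A·x̄ᵢ | A·ȳᵢ
web | 1980.00 | 9.00 | 55.00 | 17820.00 | 108900.00
bottom flange | 2160.00 | 78.00 | 9.00 | 168480.00 | 19440.00
top flange | 2160.00 | 78.00 | 101.00 | 168480.00 | 218160.00
Σ | 6300.00 |  |  | 354780.00 | 346500.00
x̄ = 354780.00 / 6300.00 = 56.31 mm
ȳ = 346500.00 / 6300.00 = 55.00 mm

x̄ = 56.31 mm, ȳ = 55.00 mm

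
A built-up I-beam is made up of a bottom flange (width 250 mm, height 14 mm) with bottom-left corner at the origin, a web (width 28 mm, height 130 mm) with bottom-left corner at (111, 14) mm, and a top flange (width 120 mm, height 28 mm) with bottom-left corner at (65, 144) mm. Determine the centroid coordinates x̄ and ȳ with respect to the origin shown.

bottom flange: A = 250 × 14 = 3500.00, centroid at (125.00, 7.00).
web: A = 28 × 130 = 3640.00, centroid at (125.00, 79.00).
top flange: A = 120 × 28 = 3360.00, centroid at (125.00, 158.00).
ΣA = 10500.00 mm², ΣAx̄ = 1312500.00 mm³, ΣAȳ = 842940.00 mm³.
x̄ = 1312500.00/10500.00 = 125.00 mm; ȳ = 842940.00/10500.00 = 80.28 mm.

x̄ = 125.00 mm, ȳ = 80.28 mm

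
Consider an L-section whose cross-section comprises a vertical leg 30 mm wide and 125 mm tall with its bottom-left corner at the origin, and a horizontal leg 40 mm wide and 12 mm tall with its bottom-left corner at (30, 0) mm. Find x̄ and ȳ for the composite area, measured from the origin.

vertical leg: A = 30 × 125 = 3750.00, centroid at (15.00, 62.50).
horizontal leg: A = 40 × 12 = 480.00, centroid at (50.00, 6.00).
ΣA = 4230.00 mm²
ΣAx̄ = (3750.00)(15.00) + (480.00)(50.00) = 80250.00 mm³
ΣAȳ = (3750.00)(62.50) + (480.00)(6.00) = 237255.00 mm³
x̄ = 80250.00 / 4230.00 = 18.97 mm
ȳ = 237255.00 / 4230.00 = 56.09 mm

x̄ = 18.97 mm, ȳ = 56.09 mm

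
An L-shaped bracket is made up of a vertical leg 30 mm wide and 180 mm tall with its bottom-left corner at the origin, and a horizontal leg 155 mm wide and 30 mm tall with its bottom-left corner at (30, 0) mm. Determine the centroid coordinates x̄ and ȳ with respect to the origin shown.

Part | A | x̄ᵢ | ȳᵢ | A·x̄ᵢ | A·ȳᵢ
vertical leg | 5400.00 | 15.00 | 90.00 | 81000.00 | 486000.00
horizontal leg | 4650.00 | 107.50 | 15.00 | 499875.00 | 69750.00
Σ | 10050.00 |  |  | 580875.00 | 555750.00
x̄ = 580875.00 / 10050.00 = 57.80 mm
ȳ = 555750.00 / 10050.00 = 55.30 mm

x̄ = 57.80 mm, ȳ = 55.30 mm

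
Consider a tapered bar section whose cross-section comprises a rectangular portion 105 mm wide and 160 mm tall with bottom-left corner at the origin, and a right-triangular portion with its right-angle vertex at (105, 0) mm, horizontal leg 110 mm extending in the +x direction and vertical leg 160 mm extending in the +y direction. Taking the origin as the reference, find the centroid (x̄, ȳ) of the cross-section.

x̄ = 83.15 mm, ȳ = 70.83 mm

Part | A | x̄ᵢ | ȳᵢ | A·x̄ᵢ | A·ȳᵢ
rectangular portion | 16800.00 | 52.50 | 80.00 | 882000.00 | 1344000.00
triangular portion | 8800.00 | 141.67 | 53.33 | 1246666.67 | 469333.33
Σ | 25600.00 |  |  | 2128666.67 | 1813333.33
x̄ = 2128666.67 / 25600.00 = 83.15 mm
ȳ = 1813333.33 / 25600.00 = 70.83 mm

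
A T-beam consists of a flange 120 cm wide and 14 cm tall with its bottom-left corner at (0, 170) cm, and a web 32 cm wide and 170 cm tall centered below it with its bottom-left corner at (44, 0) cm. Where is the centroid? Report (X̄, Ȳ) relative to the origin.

X̄ = 60.00 cm, Ȳ = 106.71 cm

web: A = 32 × 170 = 5440.00, centroid at (60.00, 85.00).
flange: A = 120 × 14 = 1680.00, centroid at (60.00, 177.00).
ΣA = 7120.00 cm²
ΣAX̄ = (5440.00)(60.00) + (1680.00)(60.00) = 427200.00 cm³
ΣAȲ = (5440.00)(85.00) + (1680.00)(177.00) = 759760.00 cm³
X̄ = 427200.00 / 7120.00 = 60.00 cm
Ȳ = 759760.00 / 7120.00 = 106.71 cm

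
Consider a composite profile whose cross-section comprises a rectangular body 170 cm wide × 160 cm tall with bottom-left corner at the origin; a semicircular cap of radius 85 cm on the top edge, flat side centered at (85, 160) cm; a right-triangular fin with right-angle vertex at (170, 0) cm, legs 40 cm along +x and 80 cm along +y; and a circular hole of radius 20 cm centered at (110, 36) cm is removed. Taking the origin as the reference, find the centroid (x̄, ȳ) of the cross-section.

x̄ = 88.24 cm, ȳ = 113.10 cm

Part | A | x̄ᵢ | ȳᵢ | A·x̄ᵢ | A·ȳᵢ
rectangular body | 27200.00 | 85.00 | 80.00 | 2312000.00 | 2176000.00
semicircular top | 11349.00 | 85.00 | 196.08 | 964665.29 | 2225257.22
triangular fin | 1600.00 | 183.33 | 26.67 | 293333.33 | 42666.67
hole | -1256.64 | 110.00 | 36.00 | -138230.08 | -45238.93
Σ | 38892.37 |  |  | 3431768.55 | 4398684.95
x̄ = 3431768.55 / 38892.37 = 88.24 cm
ȳ = 4398684.95 / 38892.37 = 113.10 cm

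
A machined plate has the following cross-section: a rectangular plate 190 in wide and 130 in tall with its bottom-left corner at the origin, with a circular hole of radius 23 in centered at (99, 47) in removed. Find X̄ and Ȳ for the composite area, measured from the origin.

X̄ = 94.71 in, Ȳ = 66.30 in

plate: A = 190 × 130 = 24700.00, centroid at (95.00, 65.00).
hole: A = −π·23² = -1661.90, centroid at (99.00, 47.00).
ΣA = 23038.10 in², ΣAX̄ = 2181971.65 in³, ΣAȲ = 1527390.58 in³.
X̄ = 2181971.65/23038.10 = 94.71 in; Ȳ = 1527390.58/23038.10 = 66.30 in.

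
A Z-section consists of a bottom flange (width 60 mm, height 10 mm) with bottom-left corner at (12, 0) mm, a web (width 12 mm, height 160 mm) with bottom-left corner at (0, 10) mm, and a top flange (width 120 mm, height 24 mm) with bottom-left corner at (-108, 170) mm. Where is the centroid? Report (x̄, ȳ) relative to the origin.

x̄ = -18.80 mm, ȳ = 129.62 mm

bottom flange: A = 60 × 10 = 600.00, centroid at (42.00, 5.00).
web: A = 12 × 160 = 1920.00, centroid at (6.00, 90.00).
top flange: A = 120 × 24 = 2880.00, centroid at (-48.00, 182.00).
ΣA = 5400.00 mm²
ΣAx̄ = (600.00)(42.00) + (1920.00)(6.00) + (2880.00)(-48.00) = -101520.00 mm³
ΣAȳ = (600.00)(5.00) + (1920.00)(90.00) + (2880.00)(182.00) = 699960.00 mm³
x̄ = -101520.00 / 5400.00 = -18.80 mm
ȳ = 699960.00 / 5400.00 = 129.62 mm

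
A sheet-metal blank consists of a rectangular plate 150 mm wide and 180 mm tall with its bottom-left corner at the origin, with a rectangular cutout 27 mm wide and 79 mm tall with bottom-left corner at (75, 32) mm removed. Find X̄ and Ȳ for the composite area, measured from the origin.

X̄ = 73.84 mm, Ȳ = 91.59 mm

Part | A | x̄ᵢ | ȳᵢ | A·x̄ᵢ | A·ȳᵢ
plate | 27000.00 | 75.00 | 90.00 | 2025000.00 | 2430000.00
hole | -2133.00 | 88.50 | 71.50 | -188770.50 | -152509.50
Σ | 24867.00 |  |  | 1836229.50 | 2277490.50
X̄ = 1836229.50 / 24867.00 = 73.84 mm
Ȳ = 2277490.50 / 24867.00 = 91.59 mm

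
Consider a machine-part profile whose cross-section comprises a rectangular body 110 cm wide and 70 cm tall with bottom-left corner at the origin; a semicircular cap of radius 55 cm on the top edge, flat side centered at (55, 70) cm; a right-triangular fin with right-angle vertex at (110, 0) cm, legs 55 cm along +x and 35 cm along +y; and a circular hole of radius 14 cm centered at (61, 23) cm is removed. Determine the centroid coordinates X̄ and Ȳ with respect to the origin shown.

X̄ = 60.23 cm, Ȳ = 55.48 cm

rectangular body: A = 110 × 70 = 7700.00, centroid at (55.00, 35.00).
semicircular top: A = ½π·55² = 4751.66, centroid at (55.00, 93.34).
triangular fin: A = ½·55·35 = 962.50, centroid at (128.33, 11.67).
hole: A = −π·14² = -615.75, centroid at (61.00, 23.00).
ΣA = 12798.41 cm²
ΣAX̄ = (7700.00)(55.00) + (4751.66)(55.00) + (962.50)(128.33) + (-615.75)(61.00) = 770801.19 cm³
ΣAȲ = (7700.00)(35.00) + (4751.66)(93.34) + (962.50)(11.67) + (-615.75)(23.00) = 710099.66 cm³
X̄ = 770801.19 / 12798.41 = 60.23 cm
Ȳ = 710099.66 / 12798.41 = 55.48 cm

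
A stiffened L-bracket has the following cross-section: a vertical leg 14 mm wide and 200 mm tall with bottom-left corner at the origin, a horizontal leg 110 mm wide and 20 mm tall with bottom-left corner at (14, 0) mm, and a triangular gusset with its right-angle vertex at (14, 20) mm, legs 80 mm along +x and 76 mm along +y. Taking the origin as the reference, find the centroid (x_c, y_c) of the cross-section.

x_c = 36.69 mm, y_c = 54.70 mm

vertical leg: A = 14 × 200 = 2800.00, centroid at (7.00, 100.00).
horizontal leg: A = 110 × 20 = 2200.00, centroid at (69.00, 10.00).
gusset: A = ½·80·76 = 3040.00, centroid at (40.67, 45.33).
ΣA = 8040.00 mm², ΣAx_c = 295026.67 mm³, ΣAy_c = 439813.33 mm³.
x_c = 295026.67/8040.00 = 36.69 mm; y_c = 439813.33/8040.00 = 54.70 mm.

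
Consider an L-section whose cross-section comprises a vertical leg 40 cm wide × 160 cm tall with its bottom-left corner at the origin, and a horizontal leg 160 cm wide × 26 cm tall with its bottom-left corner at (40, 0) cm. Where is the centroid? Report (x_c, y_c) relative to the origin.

Part | A | x̄ᵢ | ȳᵢ | A·x̄ᵢ | A·ȳᵢ
vertical leg | 6400.00 | 20.00 | 80.00 | 128000.00 | 512000.00
horizontal leg | 4160.00 | 120.00 | 13.00 | 499200.00 | 54080.00
Σ | 10560.00 |  |  | 627200.00 | 566080.00
x_c = 627200.00 / 10560.00 = 59.39 cm
y_c = 566080.00 / 10560.00 = 53.61 cm

x_c = 59.39 cm, y_c = 53.61 cm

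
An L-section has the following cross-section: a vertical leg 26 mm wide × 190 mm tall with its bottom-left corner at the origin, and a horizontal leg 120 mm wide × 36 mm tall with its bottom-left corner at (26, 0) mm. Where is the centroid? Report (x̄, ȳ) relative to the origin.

vertical leg: A = 26 × 190 = 4940.00, centroid at (13.00, 95.00).
horizontal leg: A = 120 × 36 = 4320.00, centroid at (86.00, 18.00).
ΣA = 9260.00 mm², ΣAx̄ = 435740.00 mm³, ΣAȳ = 547060.00 mm³.
x̄ = 435740.00/9260.00 = 47.06 mm; ȳ = 547060.00/9260.00 = 59.08 mm.

x̄ = 47.06 mm, ȳ = 59.08 mm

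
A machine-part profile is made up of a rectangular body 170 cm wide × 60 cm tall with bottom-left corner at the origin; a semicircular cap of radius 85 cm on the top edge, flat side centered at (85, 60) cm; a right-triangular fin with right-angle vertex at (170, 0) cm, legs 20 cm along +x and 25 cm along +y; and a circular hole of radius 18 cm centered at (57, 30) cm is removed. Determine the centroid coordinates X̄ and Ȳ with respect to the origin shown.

rectangular body: A = 170 × 60 = 10200.00, centroid at (85.00, 30.00).
semicircular top: A = ½π·85² = 11349.00, centroid at (85.00, 96.08).
triangular fin: A = ½·20·25 = 250.00, centroid at (176.67, 8.33).
hole: A = −π·18² = -1017.88, centroid at (57.00, 30.00).
ΣA = 20781.13 cm², ΣAX̄ = 1817813.03 cm³, ΣAȲ = 1367903.93 cm³.
X̄ = 1817813.03/20781.13 = 87.47 cm; Ȳ = 1367903.93/20781.13 = 65.82 cm.

X̄ = 87.47 cm, Ȳ = 65.82 cm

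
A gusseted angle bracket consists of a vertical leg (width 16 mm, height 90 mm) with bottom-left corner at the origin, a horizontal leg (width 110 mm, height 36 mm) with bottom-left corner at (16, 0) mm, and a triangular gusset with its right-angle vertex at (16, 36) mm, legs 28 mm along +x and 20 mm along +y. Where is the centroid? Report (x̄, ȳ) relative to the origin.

Part | A | x̄ᵢ | ȳᵢ | A·x̄ᵢ | A·ȳᵢ
vertical leg | 1440.00 | 8.00 | 45.00 | 11520.00 | 64800.00
horizontal leg | 3960.00 | 71.00 | 18.00 | 281160.00 | 71280.00
gusset | 280.00 | 25.33 | 42.67 | 7093.33 | 11946.67
Σ | 5680.00 |  |  | 299773.33 | 148026.67
x̄ = 299773.33 / 5680.00 = 52.78 mm
ȳ = 148026.67 / 5680.00 = 26.06 mm

x̄ = 52.78 mm, ȳ = 26.06 mm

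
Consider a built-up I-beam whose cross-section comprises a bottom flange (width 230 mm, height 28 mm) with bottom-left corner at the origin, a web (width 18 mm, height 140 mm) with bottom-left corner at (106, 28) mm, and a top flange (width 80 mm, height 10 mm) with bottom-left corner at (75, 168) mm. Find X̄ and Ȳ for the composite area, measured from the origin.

X̄ = 115.00 mm, Ȳ = 48.72 mm

Part | A | x̄ᵢ | ȳᵢ | A·x̄ᵢ | A·ȳᵢ
bottom flange | 6440.00 | 115.00 | 14.00 | 740600.00 | 90160.00
web | 2520.00 | 115.00 | 98.00 | 289800.00 | 246960.00
top flange | 800.00 | 115.00 | 173.00 | 92000.00 | 138400.00
Σ | 9760.00 |  |  | 1122400.00 | 475520.00
X̄ = 1122400.00 / 9760.00 = 115.00 mm
Ȳ = 475520.00 / 9760.00 = 48.72 mm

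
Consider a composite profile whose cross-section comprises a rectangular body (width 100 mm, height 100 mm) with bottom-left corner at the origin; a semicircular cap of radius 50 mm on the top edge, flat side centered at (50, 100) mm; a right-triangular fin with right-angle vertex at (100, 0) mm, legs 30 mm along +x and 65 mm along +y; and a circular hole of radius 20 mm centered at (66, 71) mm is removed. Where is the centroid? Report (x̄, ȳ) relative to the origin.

rectangular body: A = 100 × 100 = 10000.00, centroid at (50.00, 50.00).
semicircular top: A = ½π·50² = 3926.99, centroid at (50.00, 121.22).
triangular fin: A = ½·30·65 = 975.00, centroid at (110.00, 21.67).
hole: A = −π·20² = -1256.64, centroid at (66.00, 71.00).
ΣA = 13645.35 mm²
ΣAx̄ = (10000.00)(50.00) + (3926.99)(50.00) + (975.00)(110.00) + (-1256.64)(66.00) = 720661.49 mm³
ΣAȳ = (10000.00)(50.00) + (3926.99)(121.22) + (975.00)(21.67) + (-1256.64)(71.00) = 907936.18 mm³
x̄ = 720661.49 / 13645.35 = 52.81 mm
ȳ = 907936.18 / 13645.35 = 66.54 mm

x̄ = 52.81 mm, ȳ = 66.54 mm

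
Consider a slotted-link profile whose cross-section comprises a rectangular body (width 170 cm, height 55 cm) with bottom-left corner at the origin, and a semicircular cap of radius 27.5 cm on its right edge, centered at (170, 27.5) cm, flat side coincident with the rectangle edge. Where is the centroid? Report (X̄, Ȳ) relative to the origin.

X̄ = 95.90 cm, Ȳ = 27.50 cm

Part | A | x̄ᵢ | ȳᵢ | A·x̄ᵢ | A·ȳᵢ
rectangular body | 9350.00 | 85.00 | 27.50 | 794750.00 | 257125.00
semicircular end | 1187.91 | 181.67 | 27.50 | 215810.09 | 32667.65
Σ | 10537.91 |  |  | 1010560.09 | 289792.65
X̄ = 1010560.09 / 10537.91 = 95.90 cm
Ȳ = 289792.65 / 10537.91 = 27.50 cm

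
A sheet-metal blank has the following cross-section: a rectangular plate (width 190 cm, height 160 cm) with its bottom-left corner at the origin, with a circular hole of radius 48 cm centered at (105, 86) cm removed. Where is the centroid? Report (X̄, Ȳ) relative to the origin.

plate: A = 190 × 160 = 30400.00, centroid at (95.00, 80.00).
hole: A = −π·48² = -7238.23, centroid at (105.00, 86.00).
ΣA = 23161.77 cm²
ΣAX̄ = (30400.00)(95.00) + (-7238.23)(105.00) = 2127985.91 cm³
ΣAȲ = (30400.00)(80.00) + (-7238.23)(86.00) = 1809512.27 cm³
X̄ = 2127985.91 / 23161.77 = 91.87 cm
Ȳ = 1809512.27 / 23161.77 = 78.12 cm

X̄ = 91.87 cm, Ȳ = 78.12 cm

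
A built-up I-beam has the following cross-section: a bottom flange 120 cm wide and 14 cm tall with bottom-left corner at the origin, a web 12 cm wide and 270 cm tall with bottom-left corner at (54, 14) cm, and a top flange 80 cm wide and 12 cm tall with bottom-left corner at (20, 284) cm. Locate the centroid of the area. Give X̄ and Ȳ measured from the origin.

X̄ = 60.00 cm, Ȳ = 131.45 cm

Part | A | x̄ᵢ | ȳᵢ | A·x̄ᵢ | A·ȳᵢ
bottom flange | 1680.00 | 60.00 | 7.00 | 100800.00 | 11760.00
web | 3240.00 | 60.00 | 149.00 | 194400.00 | 482760.00
top flange | 960.00 | 60.00 | 290.00 | 57600.00 | 278400.00
Σ | 5880.00 |  |  | 352800.00 | 772920.00
X̄ = 352800.00 / 5880.00 = 60.00 cm
Ȳ = 772920.00 / 5880.00 = 131.45 cm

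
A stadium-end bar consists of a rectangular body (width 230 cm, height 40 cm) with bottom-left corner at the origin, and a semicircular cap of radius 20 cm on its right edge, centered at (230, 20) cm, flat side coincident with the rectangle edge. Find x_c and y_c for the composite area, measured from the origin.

rectangular body: A = 230 × 40 = 9200.00, centroid at (115.00, 20.00).
semicircular end: A = ½π·20² = 628.32, centroid at (238.49, 20.00).
ΣA = 9828.32 cm², ΣAx_c = 1207846.60 cm³, ΣAy_c = 196566.37 cm³.
x_c = 1207846.60/9828.32 = 122.89 cm; y_c = 196566.37/9828.32 = 20.00 cm.

x_c = 122.89 cm, y_c = 20.00 cm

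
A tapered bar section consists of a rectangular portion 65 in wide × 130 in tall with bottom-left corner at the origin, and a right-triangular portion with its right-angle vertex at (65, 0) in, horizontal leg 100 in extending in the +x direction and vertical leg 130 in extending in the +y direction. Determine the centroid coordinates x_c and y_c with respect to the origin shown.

x_c = 61.12 in, y_c = 55.58 in

Part | A | x̄ᵢ | ȳᵢ | A·x̄ᵢ | A·ȳᵢ
rectangular portion | 8450.00 | 32.50 | 65.00 | 274625.00 | 549250.00
triangular portion | 6500.00 | 98.33 | 43.33 | 639166.67 | 281666.67
Σ | 14950.00 |  |  | 913791.67 | 830916.67
x_c = 913791.67 / 14950.00 = 61.12 in
y_c = 830916.67 / 14950.00 = 55.58 in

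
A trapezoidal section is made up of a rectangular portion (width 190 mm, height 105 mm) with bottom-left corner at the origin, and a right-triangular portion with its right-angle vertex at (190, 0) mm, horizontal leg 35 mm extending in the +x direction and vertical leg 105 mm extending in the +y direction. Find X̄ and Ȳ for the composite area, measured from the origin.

Part | A | x̄ᵢ | ȳᵢ | A·x̄ᵢ | A·ȳᵢ
rectangular portion | 19950.00 | 95.00 | 52.50 | 1895250.00 | 1047375.00
triangular portion | 1837.50 | 201.67 | 35.00 | 370562.50 | 64312.50
Σ | 21787.50 |  |  | 2265812.50 | 1111687.50
X̄ = 2265812.50 / 21787.50 = 104.00 mm
Ȳ = 1111687.50 / 21787.50 = 51.02 mm

X̄ = 104.00 mm, Ȳ = 51.02 mm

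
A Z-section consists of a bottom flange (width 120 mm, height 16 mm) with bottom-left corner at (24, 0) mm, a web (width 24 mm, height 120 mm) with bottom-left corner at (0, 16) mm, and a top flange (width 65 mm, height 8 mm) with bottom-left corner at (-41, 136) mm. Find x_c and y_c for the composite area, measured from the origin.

Part | A | x̄ᵢ | ȳᵢ | A·x̄ᵢ | A·ȳᵢ
bottom flange | 1920.00 | 84.00 | 8.00 | 161280.00 | 15360.00
web | 2880.00 | 12.00 | 76.00 | 34560.00 | 218880.00
top flange | 520.00 | -8.50 | 140.00 | -4420.00 | 72800.00
Σ | 5320.00 |  |  | 191420.00 | 307040.00
x_c = 191420.00 / 5320.00 = 35.98 mm
y_c = 307040.00 / 5320.00 = 57.71 mm

x_c = 35.98 mm, y_c = 57.71 mm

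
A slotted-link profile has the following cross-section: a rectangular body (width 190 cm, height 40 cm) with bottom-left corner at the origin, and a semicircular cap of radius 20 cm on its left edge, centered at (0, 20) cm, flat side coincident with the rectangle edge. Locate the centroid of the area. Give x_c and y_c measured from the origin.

x_c = 87.10 cm, y_c = 20.00 cm

rectangular body: A = 190 × 40 = 7600.00, centroid at (95.00, 20.00).
semicircular end: A = ½π·20² = 628.32, centroid at (-8.49, 20.00).
ΣA = 8228.32 cm²
ΣAx_c = (7600.00)(95.00) + (628.32)(-8.49) = 716666.67 cm³
ΣAy_c = (7600.00)(20.00) + (628.32)(20.00) = 164566.37 cm³
x_c = 716666.67 / 8228.32 = 87.10 cm
y_c = 164566.37 / 8228.32 = 20.00 cm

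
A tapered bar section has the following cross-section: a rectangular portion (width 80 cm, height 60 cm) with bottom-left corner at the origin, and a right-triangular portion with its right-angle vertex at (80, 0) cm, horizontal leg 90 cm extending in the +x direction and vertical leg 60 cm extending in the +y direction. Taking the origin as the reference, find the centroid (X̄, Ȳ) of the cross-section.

rectangular portion: A = 80 × 60 = 4800.00, centroid at (40.00, 30.00).
triangular portion: A = ½·90·60 = 2700.00, centroid at (110.00, 20.00).
ΣA = 7500.00 cm², ΣAX̄ = 489000.00 cm³, ΣAȲ = 198000.00 cm³.
X̄ = 489000.00/7500.00 = 65.20 cm; Ȳ = 198000.00/7500.00 = 26.40 cm.

X̄ = 65.20 cm, Ȳ = 26.40 cm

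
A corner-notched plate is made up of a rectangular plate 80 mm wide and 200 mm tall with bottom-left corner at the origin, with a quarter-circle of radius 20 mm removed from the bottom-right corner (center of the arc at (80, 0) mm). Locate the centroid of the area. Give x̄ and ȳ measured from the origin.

plate: A = 80 × 200 = 16000.00, centroid at (40.00, 100.00).
removed quarter-circle: A = −¼π·20² = -314.16, centroid at (71.51, 8.49).
ΣA = 15685.84 mm²
ΣAx̄ = (16000.00)(40.00) + (-314.16)(71.51) = 617533.93 mm³
ΣAȳ = (16000.00)(100.00) + (-314.16)(8.49) = 1597333.33 mm³
x̄ = 617533.93 / 15685.84 = 39.37 mm
ȳ = 1597333.33 / 15685.84 = 101.83 mm

x̄ = 39.37 mm, ȳ = 101.83 mm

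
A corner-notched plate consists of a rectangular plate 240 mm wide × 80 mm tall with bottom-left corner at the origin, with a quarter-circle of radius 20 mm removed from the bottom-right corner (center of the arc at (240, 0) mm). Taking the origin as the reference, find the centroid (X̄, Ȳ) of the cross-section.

X̄ = 118.15 mm, Ȳ = 40.52 mm

Part | A | x̄ᵢ | ȳᵢ | A·x̄ᵢ | A·ȳᵢ
plate | 19200.00 | 120.00 | 40.00 | 2304000.00 | 768000.00
removed quarter-circle | -314.16 | 231.51 | 8.49 | -72731.56 | -2666.67
Σ | 18885.84 |  |  | 2231268.44 | 765333.33
X̄ = 2231268.44 / 18885.84 = 118.15 mm
Ȳ = 765333.33 / 18885.84 = 40.52 mm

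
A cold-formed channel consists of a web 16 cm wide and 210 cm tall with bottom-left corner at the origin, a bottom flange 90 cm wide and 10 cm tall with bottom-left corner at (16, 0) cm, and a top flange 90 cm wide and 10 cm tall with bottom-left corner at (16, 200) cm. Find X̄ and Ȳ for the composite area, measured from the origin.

web: A = 16 × 210 = 3360.00, centroid at (8.00, 105.00).
bottom flange: A = 90 × 10 = 900.00, centroid at (61.00, 5.00).
top flange: A = 90 × 10 = 900.00, centroid at (61.00, 205.00).
ΣA = 5160.00 cm²
ΣAX̄ = (3360.00)(8.00) + (900.00)(61.00) + (900.00)(61.00) = 136680.00 cm³
ΣAȲ = (3360.00)(105.00) + (900.00)(5.00) + (900.00)(205.00) = 541800.00 cm³
X̄ = 136680.00 / 5160.00 = 26.49 cm
Ȳ = 541800.00 / 5160.00 = 105.00 cm

X̄ = 26.49 cm, Ȳ = 105.00 cm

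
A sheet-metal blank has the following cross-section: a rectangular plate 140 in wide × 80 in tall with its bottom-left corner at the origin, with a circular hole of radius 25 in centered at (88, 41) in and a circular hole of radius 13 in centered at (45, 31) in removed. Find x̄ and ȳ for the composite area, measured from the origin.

plate: A = 140 × 80 = 11200.00, centroid at (70.00, 40.00).
hole 1: A = −π·25² = -1963.50, centroid at (88.00, 41.00).
hole 2: A = −π·13² = -530.93, centroid at (45.00, 31.00).
ΣA = 8705.58 in², ΣAx̄ = 587320.59 in³, ΣAȳ = 351037.88 in³.
x̄ = 587320.59/8705.58 = 67.46 in; ȳ = 351037.88/8705.58 = 40.32 in.

x̄ = 67.46 in, ȳ = 40.32 in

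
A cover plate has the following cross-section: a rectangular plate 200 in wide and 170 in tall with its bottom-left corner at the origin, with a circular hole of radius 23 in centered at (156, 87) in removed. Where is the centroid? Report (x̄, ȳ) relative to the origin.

Part | A | x̄ᵢ | ȳᵢ | A·x̄ᵢ | A·ȳᵢ
plate | 34000.00 | 100.00 | 85.00 | 3400000.00 | 2890000.00
hole | -1661.90 | 156.00 | 87.00 | -259256.79 | -144585.52
Σ | 32338.10 |  |  | 3140743.21 | 2745414.48
x̄ = 3140743.21 / 32338.10 = 97.12 in
ȳ = 2745414.48 / 32338.10 = 84.90 in

x̄ = 97.12 in, ȳ = 84.90 in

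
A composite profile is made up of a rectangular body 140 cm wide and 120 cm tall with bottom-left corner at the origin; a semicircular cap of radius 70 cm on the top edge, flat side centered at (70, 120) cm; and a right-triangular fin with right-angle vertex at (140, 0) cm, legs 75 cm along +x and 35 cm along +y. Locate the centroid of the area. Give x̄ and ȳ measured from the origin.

Part | A | x̄ᵢ | ȳᵢ | A·x̄ᵢ | A·ȳᵢ
rectangular body | 16800.00 | 70.00 | 60.00 | 1176000.00 | 1008000.00
semicircular top | 7696.90 | 70.00 | 149.71 | 538783.14 | 1152294.91
triangular fin | 1312.50 | 165.00 | 11.67 | 216562.50 | 15312.50
Σ | 25809.40 |  |  | 1931345.64 | 2175607.41
x̄ = 1931345.64 / 25809.40 = 74.83 cm
ȳ = 2175607.41 / 25809.40 = 84.30 cm

x̄ = 74.83 cm, ȳ = 84.30 cm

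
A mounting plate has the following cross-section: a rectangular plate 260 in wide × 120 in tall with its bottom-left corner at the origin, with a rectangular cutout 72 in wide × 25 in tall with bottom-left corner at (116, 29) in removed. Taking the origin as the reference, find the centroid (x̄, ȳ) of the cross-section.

x̄ = 128.65 in, ȳ = 61.13 in

plate: A = 260 × 120 = 31200.00, centroid at (130.00, 60.00).
hole: A = −(72 × 25) = -1800.00, centroid at (152.00, 41.50).
ΣA = 29400.00 in²
ΣAx̄ = (31200.00)(130.00) + (-1800.00)(152.00) = 3782400.00 in³
ΣAȳ = (31200.00)(60.00) + (-1800.00)(41.50) = 1797300.00 in³
x̄ = 3782400.00 / 29400.00 = 128.65 in
ȳ = 1797300.00 / 29400.00 = 61.13 in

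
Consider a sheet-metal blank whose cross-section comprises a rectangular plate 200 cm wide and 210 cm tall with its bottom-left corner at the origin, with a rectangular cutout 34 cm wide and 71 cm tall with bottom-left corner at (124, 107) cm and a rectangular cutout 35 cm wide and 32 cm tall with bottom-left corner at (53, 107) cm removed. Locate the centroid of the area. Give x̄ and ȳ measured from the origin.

x̄ = 98.29 cm, ȳ = 102.12 cm

Part | A | x̄ᵢ | ȳᵢ | A·x̄ᵢ | A·ȳᵢ
plate | 42000.00 | 100.00 | 105.00 | 4200000.00 | 4410000.00
hole 1 | -2414.00 | 141.00 | 142.50 | -340374.00 | -343995.00
hole 2 | -1120.00 | 70.50 | 123.00 | -78960.00 | -137760.00
Σ | 38466.00 |  |  | 3780666.00 | 3928245.00
x̄ = 3780666.00 / 38466.00 = 98.29 cm
ȳ = 3928245.00 / 38466.00 = 102.12 cm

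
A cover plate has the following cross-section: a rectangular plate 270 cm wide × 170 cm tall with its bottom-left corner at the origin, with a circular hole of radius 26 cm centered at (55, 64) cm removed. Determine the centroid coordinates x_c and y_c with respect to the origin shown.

plate: A = 270 × 170 = 45900.00, centroid at (135.00, 85.00).
hole: A = −π·26² = -2123.72, centroid at (55.00, 64.00).
ΣA = 43776.28 cm², ΣAx_c = 6079695.59 cm³, ΣAy_c = 3765582.14 cm³.
x_c = 6079695.59/43776.28 = 138.88 cm; y_c = 3765582.14/43776.28 = 86.02 cm.

x_c = 138.88 cm, y_c = 86.02 cm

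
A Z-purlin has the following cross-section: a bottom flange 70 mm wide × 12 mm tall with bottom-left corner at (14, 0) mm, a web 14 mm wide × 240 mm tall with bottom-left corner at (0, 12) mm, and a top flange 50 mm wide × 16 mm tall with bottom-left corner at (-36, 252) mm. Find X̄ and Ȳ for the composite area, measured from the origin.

bottom flange: A = 70 × 12 = 840.00, centroid at (49.00, 6.00).
web: A = 14 × 240 = 3360.00, centroid at (7.00, 132.00).
top flange: A = 50 × 16 = 800.00, centroid at (-11.00, 260.00).
ΣA = 5000.00 mm²
ΣAX̄ = (840.00)(49.00) + (3360.00)(7.00) + (800.00)(-11.00) = 55880.00 mm³
ΣAȲ = (840.00)(6.00) + (3360.00)(132.00) + (800.00)(260.00) = 656560.00 mm³
X̄ = 55880.00 / 5000.00 = 11.18 mm
Ȳ = 656560.00 / 5000.00 = 131.31 mm

X̄ = 11.18 mm, Ȳ = 131.31 mm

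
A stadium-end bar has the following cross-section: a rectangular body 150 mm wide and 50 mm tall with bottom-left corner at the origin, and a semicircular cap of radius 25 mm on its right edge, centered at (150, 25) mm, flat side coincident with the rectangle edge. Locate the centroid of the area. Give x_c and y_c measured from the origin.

Part | A | x̄ᵢ | ȳᵢ | A·x̄ᵢ | A·ȳᵢ
rectangular body | 7500.00 | 75.00 | 25.00 | 562500.00 | 187500.00
semicircular end | 981.75 | 160.61 | 25.00 | 157678.82 | 24543.69
Σ | 8481.75 |  |  | 720178.82 | 212043.69
x_c = 720178.82 / 8481.75 = 84.91 mm
y_c = 212043.69 / 8481.75 = 25.00 mm

x_c = 84.91 mm, y_c = 25.00 mm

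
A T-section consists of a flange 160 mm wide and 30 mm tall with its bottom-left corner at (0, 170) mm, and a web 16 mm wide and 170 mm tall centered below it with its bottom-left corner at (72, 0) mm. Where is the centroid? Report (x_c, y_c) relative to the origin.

web: A = 16 × 170 = 2720.00, centroid at (80.00, 85.00).
flange: A = 160 × 30 = 4800.00, centroid at (80.00, 185.00).
ΣA = 7520.00 mm², ΣAx_c = 601600.00 mm³, ΣAy_c = 1119200.00 mm³.
x_c = 601600.00/7520.00 = 80.00 mm; y_c = 1119200.00/7520.00 = 148.83 mm.

x_c = 80.00 mm, y_c = 148.83 mm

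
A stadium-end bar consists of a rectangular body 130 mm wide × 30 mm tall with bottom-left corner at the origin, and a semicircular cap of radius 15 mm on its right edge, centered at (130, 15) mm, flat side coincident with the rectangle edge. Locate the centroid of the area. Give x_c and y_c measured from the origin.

rectangular body: A = 130 × 30 = 3900.00, centroid at (65.00, 15.00).
semicircular end: A = ½π·15² = 353.43, centroid at (136.37, 15.00).
ΣA = 4253.43 mm²
ΣAx_c = (3900.00)(65.00) + (353.43)(136.37) = 301695.79 mm³
ΣAy_c = (3900.00)(15.00) + (353.43)(15.00) = 63801.44 mm³
x_c = 301695.79 / 4253.43 = 70.93 mm
y_c = 63801.44 / 4253.43 = 15.00 mm

x_c = 70.93 mm, y_c = 15.00 mm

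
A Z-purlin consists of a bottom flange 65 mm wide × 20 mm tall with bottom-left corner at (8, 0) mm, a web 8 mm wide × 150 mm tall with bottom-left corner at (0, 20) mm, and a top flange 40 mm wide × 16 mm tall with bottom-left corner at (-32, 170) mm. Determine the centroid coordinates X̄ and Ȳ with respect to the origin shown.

Part | A | x̄ᵢ | ȳᵢ | A·x̄ᵢ | A·ȳᵢ
bottom flange | 1300.00 | 40.50 | 10.00 | 52650.00 | 13000.00
web | 1200.00 | 4.00 | 95.00 | 4800.00 | 114000.00
top flange | 640.00 | -12.00 | 178.00 | -7680.00 | 113920.00
Σ | 3140.00 |  |  | 49770.00 | 240920.00
X̄ = 49770.00 / 3140.00 = 15.85 mm
Ȳ = 240920.00 / 3140.00 = 76.73 mm

X̄ = 15.85 mm, Ȳ = 76.73 mm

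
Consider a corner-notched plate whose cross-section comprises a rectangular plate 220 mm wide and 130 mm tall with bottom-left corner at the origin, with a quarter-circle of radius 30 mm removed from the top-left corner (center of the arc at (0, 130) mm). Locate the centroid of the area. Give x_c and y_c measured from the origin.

plate: A = 220 × 130 = 28600.00, centroid at (110.00, 65.00).
removed quarter-circle: A = −¼π·30² = -706.86, centroid at (12.73, 117.27).
ΣA = 27893.14 mm², ΣAx_c = 3137000.00 mm³, ΣAy_c = 1776108.41 mm³.
x_c = 3137000.00/27893.14 = 112.46 mm; y_c = 1776108.41/27893.14 = 63.68 mm.

x_c = 112.46 mm, y_c = 63.68 mm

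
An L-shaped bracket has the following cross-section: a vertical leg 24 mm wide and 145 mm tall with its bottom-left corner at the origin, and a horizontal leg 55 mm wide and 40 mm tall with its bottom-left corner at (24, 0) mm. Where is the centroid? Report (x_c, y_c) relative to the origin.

Part | A | x̄ᵢ | ȳᵢ | A·x̄ᵢ | A·ȳᵢ
vertical leg | 3480.00 | 12.00 | 72.50 | 41760.00 | 252300.00
horizontal leg | 2200.00 | 51.50 | 20.00 | 113300.00 | 44000.00
Σ | 5680.00 |  |  | 155060.00 | 296300.00
x_c = 155060.00 / 5680.00 = 27.30 mm
y_c = 296300.00 / 5680.00 = 52.17 mm

x_c = 27.30 mm, y_c = 52.17 mm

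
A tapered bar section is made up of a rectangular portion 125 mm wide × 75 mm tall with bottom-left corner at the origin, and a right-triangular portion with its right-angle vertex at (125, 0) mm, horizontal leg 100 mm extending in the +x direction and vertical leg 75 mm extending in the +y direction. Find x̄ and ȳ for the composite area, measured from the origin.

x̄ = 89.88 mm, ȳ = 33.93 mm

Part | A | x̄ᵢ | ȳᵢ | A·x̄ᵢ | A·ȳᵢ
rectangular portion | 9375.00 | 62.50 | 37.50 | 585937.50 | 351562.50
triangular portion | 3750.00 | 158.33 | 25.00 | 593750.00 | 93750.00
Σ | 13125.00 |  |  | 1179687.50 | 445312.50
x̄ = 1179687.50 / 13125.00 = 89.88 mm
ȳ = 445312.50 / 13125.00 = 33.93 mm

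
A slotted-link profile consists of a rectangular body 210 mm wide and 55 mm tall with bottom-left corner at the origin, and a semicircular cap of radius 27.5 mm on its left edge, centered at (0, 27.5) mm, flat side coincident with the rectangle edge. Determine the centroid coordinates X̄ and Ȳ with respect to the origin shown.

X̄ = 94.12 mm, Ȳ = 27.50 mm

Part | A | x̄ᵢ | ȳᵢ | A·x̄ᵢ | A·ȳᵢ
rectangular body | 11550.00 | 105.00 | 27.50 | 1212750.00 | 317625.00
semicircular end | 1187.91 | -11.67 | 27.50 | -13864.58 | 32667.65
Σ | 12737.91 |  |  | 1198885.42 | 350292.65
X̄ = 1198885.42 / 12737.91 = 94.12 mm
Ȳ = 350292.65 / 12737.91 = 27.50 mm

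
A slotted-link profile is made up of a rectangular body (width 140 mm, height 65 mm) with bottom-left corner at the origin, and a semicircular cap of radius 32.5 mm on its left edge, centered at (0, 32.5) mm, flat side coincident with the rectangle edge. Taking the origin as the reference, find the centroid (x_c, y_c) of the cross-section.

x_c = 57.08 mm, y_c = 32.50 mm

Part | A | x̄ᵢ | ȳᵢ | A·x̄ᵢ | A·ȳᵢ
rectangular body | 9100.00 | 70.00 | 32.50 | 637000.00 | 295750.00
semicircular end | 1659.15 | -13.79 | 32.50 | -22885.42 | 53922.49
Σ | 10759.15 |  |  | 614114.58 | 349672.49
x_c = 614114.58 / 10759.15 = 57.08 mm
y_c = 349672.49 / 10759.15 = 32.50 mm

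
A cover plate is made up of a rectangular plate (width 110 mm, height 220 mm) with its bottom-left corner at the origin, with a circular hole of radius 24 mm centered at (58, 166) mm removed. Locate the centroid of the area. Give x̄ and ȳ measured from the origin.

x̄ = 54.76 mm, ȳ = 105.47 mm

plate: A = 110 × 220 = 24200.00, centroid at (55.00, 110.00).
hole: A = −π·24² = -1809.56, centroid at (58.00, 166.00).
ΣA = 22390.44 mm²
ΣAx̄ = (24200.00)(55.00) + (-1809.56)(58.00) = 1226045.67 mm³
ΣAȳ = (24200.00)(110.00) + (-1809.56)(166.00) = 2361613.48 mm³
x̄ = 1226045.67 / 22390.44 = 54.76 mm
ȳ = 2361613.48 / 22390.44 = 105.47 mm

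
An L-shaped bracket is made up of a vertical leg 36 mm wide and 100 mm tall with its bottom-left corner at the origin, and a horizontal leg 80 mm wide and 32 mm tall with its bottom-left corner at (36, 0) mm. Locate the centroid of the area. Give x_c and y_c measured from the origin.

vertical leg: A = 36 × 100 = 3600.00, centroid at (18.00, 50.00).
horizontal leg: A = 80 × 32 = 2560.00, centroid at (76.00, 16.00).
ΣA = 6160.00 mm², ΣAx_c = 259360.00 mm³, ΣAy_c = 220960.00 mm³.
x_c = 259360.00/6160.00 = 42.10 mm; y_c = 220960.00/6160.00 = 35.87 mm.

x_c = 42.10 mm, y_c = 35.87 mm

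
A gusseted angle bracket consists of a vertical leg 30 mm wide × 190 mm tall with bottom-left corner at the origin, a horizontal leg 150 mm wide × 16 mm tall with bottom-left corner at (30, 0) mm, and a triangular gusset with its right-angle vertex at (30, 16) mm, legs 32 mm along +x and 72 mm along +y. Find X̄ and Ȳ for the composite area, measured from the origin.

Part | A | x̄ᵢ | ȳᵢ | A·x̄ᵢ | A·ȳᵢ
vertical leg | 5700.00 | 15.00 | 95.00 | 85500.00 | 541500.00
horizontal leg | 2400.00 | 105.00 | 8.00 | 252000.00 | 19200.00
gusset | 1152.00 | 40.67 | 40.00 | 46848.00 | 46080.00
Σ | 9252.00 |  |  | 384348.00 | 606780.00
X̄ = 384348.00 / 9252.00 = 41.54 mm
Ȳ = 606780.00 / 9252.00 = 65.58 mm

X̄ = 41.54 mm, Ȳ = 65.58 mm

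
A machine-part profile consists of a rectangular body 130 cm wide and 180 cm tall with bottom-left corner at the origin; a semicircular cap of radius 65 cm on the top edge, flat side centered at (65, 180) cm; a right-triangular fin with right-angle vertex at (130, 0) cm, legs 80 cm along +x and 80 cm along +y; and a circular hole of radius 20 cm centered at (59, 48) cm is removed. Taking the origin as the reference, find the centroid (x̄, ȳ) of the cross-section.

Part | A | x̄ᵢ | ȳᵢ | A·x̄ᵢ | A·ȳᵢ
rectangular body | 23400.00 | 65.00 | 90.00 | 1521000.00 | 2106000.00
semicircular top | 6636.61 | 65.00 | 207.59 | 431379.94 | 1377673.94
triangular fin | 3200.00 | 156.67 | 26.67 | 501333.33 | 85333.33
hole | -1256.64 | 59.00 | 48.00 | -74141.59 | -60318.58
Σ | 31979.98 |  |  | 2379571.69 | 3508688.69
x̄ = 2379571.69 / 31979.98 = 74.41 cm
ȳ = 3508688.69 / 31979.98 = 109.72 cm

x̄ = 74.41 cm, ȳ = 109.72 cm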